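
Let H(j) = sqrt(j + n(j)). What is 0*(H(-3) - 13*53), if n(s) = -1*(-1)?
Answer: 0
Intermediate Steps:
n(s) = 1
H(j) = sqrt(1 + j) (H(j) = sqrt(j + 1) = sqrt(1 + j))
0*(H(-3) - 13*53) = 0*(sqrt(1 - 3) - 13*53) = 0*(sqrt(-2) - 689) = 0*(I*sqrt(2) - 689) = 0*(-689 + I*sqrt(2)) = 0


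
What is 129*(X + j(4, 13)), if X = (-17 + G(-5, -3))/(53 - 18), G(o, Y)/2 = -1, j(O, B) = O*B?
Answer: 232329/35 ≈ 6638.0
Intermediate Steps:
j(O, B) = B*O
G(o, Y) = -2 (G(o, Y) = 2*(-1) = -2)
X = -19/35 (X = (-17 - 2)/(53 - 18) = -19/35 ≈ -0.54286)
129*(X + j(4, 13)) = 129*(-19/35 + 13*4) = 129*(-19/35 + 52) = 129*(1801/35) = 232329/35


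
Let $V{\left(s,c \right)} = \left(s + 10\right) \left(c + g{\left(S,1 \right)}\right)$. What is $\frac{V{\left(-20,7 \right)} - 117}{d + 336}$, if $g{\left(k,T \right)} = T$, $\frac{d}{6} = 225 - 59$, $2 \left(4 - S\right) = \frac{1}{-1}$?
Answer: $- \frac{197}{1332} \approx -0.1479$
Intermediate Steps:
$S = \frac{9}{2}$ ($S = 4 - \frac{1}{2 \left(-1\right)} = 4 - - \frac{1}{2} = 4 + \frac{1}{2} = \frac{9}{2} \approx 4.5$)
$d = 996$ ($d = 6 \left(225 - 59\right) = 6 \cdot 166 = 996$)
$V{\left(s,c \right)} = \left(1 + c\right) \left(10 + s\right)$ ($V{\left(s,c \right)} = \left(s + 10\right) \left(c + 1\right) = \left(10 + s\right) \left(1 + c\right) = \left(1 + c\right) \left(10 + s\right)$)
$\frac{V{\left(-20,7 \right)} - 117}{d + 336} = \frac{\left(10 - 20 + 10 \cdot 7 + 7 \left(-20\right)\right) - 117}{996 + 336} = \frac{\left(10 - 20 + 70 - 140\right) - 117}{1332} = \left(-80 - 117\right) \frac{1}{1332} = \left(-197\right) \frac{1}{1332} = - \frac{197}{1332}$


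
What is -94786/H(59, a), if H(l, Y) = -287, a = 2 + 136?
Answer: 94786/287 ≈ 330.26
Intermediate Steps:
a = 138
-94786/H(59, a) = -94786/(-287) = -94786*(-1/287) = 94786/287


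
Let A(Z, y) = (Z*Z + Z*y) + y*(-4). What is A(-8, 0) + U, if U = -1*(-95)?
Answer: 159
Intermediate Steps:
A(Z, y) = Z² - 4*y + Z*y (A(Z, y) = (Z² + Z*y) - 4*y = Z² - 4*y + Z*y)
U = 95
A(-8, 0) + U = ((-8)² - 4*0 - 8*0) + 95 = (64 + 0 + 0) + 95 = 64 + 95 = 159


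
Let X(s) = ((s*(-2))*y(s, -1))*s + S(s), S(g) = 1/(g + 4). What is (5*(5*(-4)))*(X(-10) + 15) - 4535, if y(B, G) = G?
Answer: -78055/3 ≈ -26018.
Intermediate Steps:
S(g) = 1/(4 + g)
X(s) = 1/(4 + s) + 2*s**2 (X(s) = ((s*(-2))*(-1))*s + 1/(4 + s) = (-2*s*(-1))*s + 1/(4 + s) = (2*s)*s + 1/(4 + s) = 2*s**2 + 1/(4 + s) = 1/(4 + s) + 2*s**2)
(5*(5*(-4)))*(X(-10) + 15) - 4535 = (5*(5*(-4)))*((1 + 2*(-10)**2*(4 - 10))/(4 - 10) + 15) - 4535 = (5*(-20))*((1 + 2*100*(-6))/(-6) + 15) - 4535 = -100*(-(1 - 1200)/6 + 15) - 4535 = -100*(-1/6*(-1199) + 15) - 4535 = -100*(1199/6 + 15) - 4535 = -100*1289/6 - 4535 = -64450/3 - 4535 = -78055/3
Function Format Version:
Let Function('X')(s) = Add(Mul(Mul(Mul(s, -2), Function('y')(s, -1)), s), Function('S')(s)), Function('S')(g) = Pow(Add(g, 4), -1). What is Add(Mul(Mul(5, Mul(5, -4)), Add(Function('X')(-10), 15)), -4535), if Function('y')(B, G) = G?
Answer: Rational(-78055, 3) ≈ -26018.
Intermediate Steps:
Function('S')(g) = Pow(Add(4, g), -1)
Function('X')(s) = Add(Pow(Add(4, s), -1), Mul(2, Pow(s, 2))) (Function('X')(s) = Add(Mul(Mul(Mul(s, -2), -1), s), Pow(Add(4, s), -1)) = Add(Mul(Mul(Mul(-2, s), -1), s), Pow(Add(4, s), -1)) = Add(Mul(Mul(2, s), s), Pow(Add(4, s), -1)) = Add(Mul(2, Pow(s, 2)), Pow(Add(4, s), -1)) = Add(Pow(Add(4, s), -1), Mul(2, Pow(s, 2))))
Add(Mul(Mul(5, Mul(5, -4)), Add(Function('X')(-10), 15)), -4535) = Add(Mul(Mul(5, Mul(5, -4)), Add(Mul(Pow(Add(4, -10), -1), Add(1, Mul(2, Pow(-10, 2), Add(4, -10)))), 15)), -4535) = Add(Mul(Mul(5, -20), Add(Mul(Pow(-6, -1), Add(1, Mul(2, 100, -6))), 15)), -4535) = Add(Mul(-100, Add(Mul(Rational(-1, 6), Add(1, -1200)), 15)), -4535) = Add(Mul(-100, Add(Mul(Rational(-1, 6), -1199), 15)), -4535) = Add(Mul(-100, Add(Rational(1199, 6), 15)), -4535) = Add(Mul(-100, Rational(1289, 6)), -4535) = Add(Rational(-64450, 3), -4535) = Rational(-78055, 3)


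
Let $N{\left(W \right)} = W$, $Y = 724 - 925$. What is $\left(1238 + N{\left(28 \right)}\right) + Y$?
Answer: $1065$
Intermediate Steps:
$Y = -201$ ($Y = 724 - 925 = -201$)
$\left(1238 + N{\left(28 \right)}\right) + Y = \left(1238 + 28\right) - 201 = 1266 - 201 = 1065$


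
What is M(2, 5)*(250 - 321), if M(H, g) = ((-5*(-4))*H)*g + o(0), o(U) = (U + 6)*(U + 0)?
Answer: -14200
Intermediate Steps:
o(U) = U*(6 + U) (o(U) = (6 + U)*U = U*(6 + U))
M(H, g) = 20*H*g (M(H, g) = ((-5*(-4))*H)*g + 0*(6 + 0) = (20*H)*g + 0*6 = 20*H*g + 0 = 20*H*g)
M(2, 5)*(250 - 321) = (20*2*5)*(250 - 321) = 200*(-71) = -14200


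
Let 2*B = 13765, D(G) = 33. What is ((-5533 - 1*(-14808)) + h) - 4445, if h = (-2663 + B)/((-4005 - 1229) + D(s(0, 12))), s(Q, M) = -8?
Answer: 50233221/10402 ≈ 4829.2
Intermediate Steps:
B = 13765/2 (B = (1/2)*13765 = 13765/2 ≈ 6882.5)
h = -8439/10402 (h = (-2663 + 13765/2)/((-4005 - 1229) + 33) = 8439/(2*(-5234 + 33)) = (8439/2)/(-5201) = (8439/2)*(-1/5201) = -8439/10402 ≈ -0.81129)
((-5533 - 1*(-14808)) + h) - 4445 = ((-5533 - 1*(-14808)) - 8439/10402) - 4445 = ((-5533 + 14808) - 8439/10402) - 4445 = (9275 - 8439/10402) - 4445 = 96470111/10402 - 4445 = 50233221/10402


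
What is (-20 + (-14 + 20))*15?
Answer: -210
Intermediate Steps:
(-20 + (-14 + 20))*15 = (-20 + 6)*15 = -14*15 = -210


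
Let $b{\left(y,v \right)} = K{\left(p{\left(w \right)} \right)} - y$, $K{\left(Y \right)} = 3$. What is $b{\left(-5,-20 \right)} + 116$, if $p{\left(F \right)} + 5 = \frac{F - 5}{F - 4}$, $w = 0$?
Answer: $124$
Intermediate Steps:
$p{\left(F \right)} = -5 + \frac{-5 + F}{-4 + F}$ ($p{\left(F \right)} = -5 + \frac{F - 5}{F - 4} = -5 + \frac{-5 + F}{-4 + F}$)
$b{\left(y,v \right)} = 3 - y$
$b{\left(-5,-20 \right)} + 116 = \left(3 - -5\right) + 116 = \left(3 + 5\right) + 116 = 8 + 116 = 124$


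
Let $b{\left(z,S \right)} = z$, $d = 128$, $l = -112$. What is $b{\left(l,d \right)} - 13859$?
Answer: $-13971$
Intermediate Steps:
$b{\left(l,d \right)} - 13859 = -112 - 13859 = -13971$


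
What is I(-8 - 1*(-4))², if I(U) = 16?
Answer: 256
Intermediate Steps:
I(-8 - 1*(-4))² = 16² = 256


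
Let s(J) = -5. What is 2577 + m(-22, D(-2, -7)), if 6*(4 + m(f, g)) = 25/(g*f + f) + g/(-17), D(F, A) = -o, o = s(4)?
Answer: 34641787/13464 ≈ 2572.9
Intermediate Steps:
o = -5
D(F, A) = 5 (D(F, A) = -1*(-5) = 5)
m(f, g) = -4 - g/102 + 25/(6*(f + f*g)) (m(f, g) = -4 + (25/(g*f + f) + g/(-17))/6 = -4 + (25/(f*g + f) + g*(-1/17))/6 = -4 + (25/(f + f*g) - g/17)/6 = -4 + (-g/102 + 25/(6*(f + f*g))) = -4 - g/102 + 25/(6*(f + f*g)))
2577 + m(-22, D(-2, -7)) = 2577 + (1/102)*(425 - 408*(-22) - 1*(-22)*5² - 409*(-22)*5)/(-22*(1 + 5)) = 2577 + (1/102)*(-1/22)*(425 + 8976 - 1*(-22)*25 + 44990)/6 = 2577 + (1/102)*(-1/22)*(⅙)*(425 + 8976 + 550 + 44990) = 2577 + (1/102)*(-1/22)*(⅙)*54941 = 2577 - 54941/13464 = 34641787/13464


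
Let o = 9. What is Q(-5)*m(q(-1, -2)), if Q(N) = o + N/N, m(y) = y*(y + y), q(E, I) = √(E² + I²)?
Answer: 100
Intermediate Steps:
m(y) = 2*y² (m(y) = y*(2*y) = 2*y²)
Q(N) = 10 (Q(N) = 9 + N/N = 9 + 1 = 10)
Q(-5)*m(q(-1, -2)) = 10*(2*(√((-1)² + (-2)²))²) = 10*(2*(√(1 + 4))²) = 10*(2*(√5)²) = 10*(2*5) = 10*10 = 100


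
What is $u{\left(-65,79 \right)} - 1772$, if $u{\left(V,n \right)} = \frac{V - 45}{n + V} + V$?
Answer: $- \frac{12914}{7} \approx -1844.9$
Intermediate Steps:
$u{\left(V,n \right)} = V + \frac{-45 + V}{V + n}$ ($u{\left(V,n \right)} = \frac{-45 + V}{V + n} + V = V + \frac{-45 + V}{V + n}$)
$u{\left(-65,79 \right)} - 1772 = \frac{-45 - 65 + \left(-65\right)^{2} - 5135}{-65 + 79} - 1772 = \frac{-45 - 65 + 4225 - 5135}{14} - 1772 = \frac{1}{14} \left(-1020\right) - 1772 = - \frac{510}{7} - 1772 = - \frac{12914}{7}$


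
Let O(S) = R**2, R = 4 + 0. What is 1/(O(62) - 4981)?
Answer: -1/4965 ≈ -0.00020141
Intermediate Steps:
R = 4
O(S) = 16 (O(S) = 4**2 = 16)
1/(O(62) - 4981) = 1/(16 - 4981) = 1/(-4965) = -1/4965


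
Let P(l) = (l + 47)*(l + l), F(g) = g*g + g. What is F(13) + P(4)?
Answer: 590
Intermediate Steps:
F(g) = g + g² (F(g) = g² + g = g + g²)
P(l) = 2*l*(47 + l) (P(l) = (47 + l)*(2*l) = 2*l*(47 + l))
F(13) + P(4) = 13*(1 + 13) + 2*4*(47 + 4) = 13*14 + 2*4*51 = 182 + 408 = 590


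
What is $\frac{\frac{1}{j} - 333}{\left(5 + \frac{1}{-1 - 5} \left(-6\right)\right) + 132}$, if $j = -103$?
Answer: $- \frac{17150}{7107} \approx -2.4131$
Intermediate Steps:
$\frac{\frac{1}{j} - 333}{\left(5 + \frac{1}{-1 - 5} \left(-6\right)\right) + 132} = \frac{\frac{1}{-103} - 333}{\left(5 + \frac{1}{-1 - 5} \left(-6\right)\right) + 132} = \frac{- \frac{1}{103} - 333}{\left(5 + \frac{1}{-1 - 5} \left(-6\right)\right) + 132} = - \frac{34300}{103 \left(\left(5 + \frac{1}{-6} \left(-6\right)\right) + 132\right)} = - \frac{34300}{103 \left(\left(5 - -1\right) + 132\right)} = - \frac{34300}{103 \left(\left(5 + 1\right) + 132\right)} = - \frac{34300}{103 \left(6 + 132\right)} = - \frac{34300}{103 \cdot 138} = \left(- \frac{34300}{103}\right) \frac{1}{138} = - \frac{17150}{7107}$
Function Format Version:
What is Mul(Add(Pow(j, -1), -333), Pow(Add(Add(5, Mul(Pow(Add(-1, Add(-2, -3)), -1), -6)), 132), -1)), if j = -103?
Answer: Rational(-17150, 7107) ≈ -2.4131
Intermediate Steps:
Mul(Add(Pow(j, -1), -333), Pow(Add(Add(5, Mul(Pow(Add(-1, Add(-2, -3)), -1), -6)), 132), -1)) = Mul(Add(Pow(-103, -1), -333), Pow(Add(Add(5, Mul(Pow(Add(-1, Add(-2, -3)), -1), -6)), 132), -1)) = Mul(Add(Rational(-1, 103), -333), Pow(Add(Add(5, Mul(Pow(Add(-1, -5), -1), -6)), 132), -1)) = Mul(Rational(-34300, 103), Pow(Add(Add(5, Mul(Pow(-6, -1), -6)), 132), -1)) = Mul(Rational(-34300, 103), Pow(Add(Add(5, Mul(Rational(-1, 6), -6)), 132), -1)) = Mul(Rational(-34300, 103), Pow(Add(Add(5, 1), 132), -1)) = Mul(Rational(-34300, 103), Pow(Add(6, 132), -1)) = Mul(Rational(-34300, 103), Pow(138, -1)) = Mul(Rational(-34300, 103), Rational(1, 138)) = Rational(-17150, 7107)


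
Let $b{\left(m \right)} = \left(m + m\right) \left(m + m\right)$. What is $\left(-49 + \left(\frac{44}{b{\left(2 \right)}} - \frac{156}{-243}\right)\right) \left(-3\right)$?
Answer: $\frac{14777}{108} \approx 136.82$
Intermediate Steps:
$b{\left(m \right)} = 4 m^{2}$ ($b{\left(m \right)} = 2 m 2 m = 4 m^{2}$)
$\left(-49 + \left(\frac{44}{b{\left(2 \right)}} - \frac{156}{-243}\right)\right) \left(-3\right) = \left(-49 + \left(\frac{44}{4 \cdot 2^{2}} - \frac{156}{-243}\right)\right) \left(-3\right) = \left(-49 - \left(- \frac{52}{81} - \frac{44}{4 \cdot 4}\right)\right) \left(-3\right) = \left(-49 + \left(\frac{44}{16} + \frac{52}{81}\right)\right) \left(-3\right) = \left(-49 + \left(44 \cdot \frac{1}{16} + \frac{52}{81}\right)\right) \left(-3\right) = \left(-49 + \left(\frac{11}{4} + \frac{52}{81}\right)\right) \left(-3\right) = \left(-49 + \frac{1099}{324}\right) \left(-3\right) = \left(- \frac{14777}{324}\right) \left(-3\right) = \frac{14777}{108}$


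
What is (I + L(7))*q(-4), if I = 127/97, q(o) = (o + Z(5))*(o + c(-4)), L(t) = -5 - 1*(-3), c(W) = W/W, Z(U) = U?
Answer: 201/97 ≈ 2.0722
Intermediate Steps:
c(W) = 1
L(t) = -2 (L(t) = -5 + 3 = -2)
q(o) = (1 + o)*(5 + o) (q(o) = (o + 5)*(o + 1) = (5 + o)*(1 + o) = (1 + o)*(5 + o))
I = 127/97 (I = 127*(1/97) = 127/97 ≈ 1.3093)
(I + L(7))*q(-4) = (127/97 - 2)*(5 + (-4)² + 6*(-4)) = -67*(5 + 16 - 24)/97 = -67/97*(-3) = 201/97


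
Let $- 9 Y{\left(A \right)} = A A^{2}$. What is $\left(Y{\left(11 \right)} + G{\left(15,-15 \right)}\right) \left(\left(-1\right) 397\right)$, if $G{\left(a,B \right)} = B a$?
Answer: $\frac{1332332}{9} \approx 1.4804 \cdot 10^{5}$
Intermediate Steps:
$Y{\left(A \right)} = - \frac{A^{3}}{9}$ ($Y{\left(A \right)} = - \frac{A A^{2}}{9} = - \frac{A^{3}}{9}$)
$\left(Y{\left(11 \right)} + G{\left(15,-15 \right)}\right) \left(\left(-1\right) 397\right) = \left(- \frac{11^{3}}{9} - 225\right) \left(\left(-1\right) 397\right) = \left(\left(- \frac{1}{9}\right) 1331 - 225\right) \left(-397\right) = \left(- \frac{1331}{9} - 225\right) \left(-397\right) = \left(- \frac{3356}{9}\right) \left(-397\right) = \frac{1332332}{9}$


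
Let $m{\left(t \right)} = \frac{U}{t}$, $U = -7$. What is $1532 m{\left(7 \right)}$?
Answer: $-1532$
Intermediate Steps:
$m{\left(t \right)} = - \frac{7}{t}$
$1532 m{\left(7 \right)} = 1532 \left(- \frac{7}{7}\right) = 1532 \left(\left(-7\right) \frac{1}{7}\right) = 1532 \left(-1\right) = -1532$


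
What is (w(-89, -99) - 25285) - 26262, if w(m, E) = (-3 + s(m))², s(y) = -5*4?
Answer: -51018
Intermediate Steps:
s(y) = -20
w(m, E) = 529 (w(m, E) = (-3 - 20)² = (-23)² = 529)
(w(-89, -99) - 25285) - 26262 = (529 - 25285) - 26262 = -24756 - 26262 = -51018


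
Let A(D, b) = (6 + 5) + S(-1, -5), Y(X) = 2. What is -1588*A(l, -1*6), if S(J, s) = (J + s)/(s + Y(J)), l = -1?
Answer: -20644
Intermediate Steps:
S(J, s) = (J + s)/(2 + s) (S(J, s) = (J + s)/(s + 2) = (J + s)/(2 + s))
A(D, b) = 13 (A(D, b) = (6 + 5) + (-1 - 5)/(2 - 5) = 11 - 6/(-3) = 11 - ⅓*(-6) = 11 + 2 = 13)
-1588*A(l, -1*6) = -1588*13 = -20644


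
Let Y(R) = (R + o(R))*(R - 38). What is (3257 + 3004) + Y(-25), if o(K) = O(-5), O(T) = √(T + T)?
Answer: 7836 - 63*I*√10 ≈ 7836.0 - 199.22*I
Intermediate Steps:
O(T) = √2*√T (O(T) = √(2*T) = √2*√T)
o(K) = I*√10 (o(K) = √2*√(-5) = √2*(I*√5) = I*√10)
Y(R) = (-38 + R)*(R + I*√10) (Y(R) = (R + I*√10)*(R - 38) = (R + I*√10)*(-38 + R) = (-38 + R)*(R + I*√10))
(3257 + 3004) + Y(-25) = (3257 + 3004) + ((-25)² - 38*(-25) - 38*I*√10 + I*(-25)*√10) = 6261 + (625 + 950 - 38*I*√10 - 25*I*√10) = 6261 + (1575 - 63*I*√10) = 7836 - 63*I*√10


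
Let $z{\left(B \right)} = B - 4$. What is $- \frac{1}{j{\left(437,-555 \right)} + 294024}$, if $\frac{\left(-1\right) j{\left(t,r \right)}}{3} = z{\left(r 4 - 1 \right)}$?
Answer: $- \frac{1}{300699} \approx -3.3256 \cdot 10^{-6}$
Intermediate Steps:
$z{\left(B \right)} = -4 + B$
$j{\left(t,r \right)} = 15 - 12 r$ ($j{\left(t,r \right)} = - 3 \left(-4 + \left(r 4 - 1\right)\right) = - 3 \left(-4 + \left(4 r - 1\right)\right) = - 3 \left(-4 + \left(-1 + 4 r\right)\right) = - 3 \left(-5 + 4 r\right) = 15 - 12 r$)
$- \frac{1}{j{\left(437,-555 \right)} + 294024} = - \frac{1}{\left(15 - -6660\right) + 294024} = - \frac{1}{\left(15 + 6660\right) + 294024} = - \frac{1}{6675 + 294024} = - \frac{1}{300699}$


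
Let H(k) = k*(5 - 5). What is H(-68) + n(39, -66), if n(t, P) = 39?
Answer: 39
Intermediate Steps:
H(k) = 0 (H(k) = k*0 = 0)
H(-68) + n(39, -66) = 0 + 39 = 39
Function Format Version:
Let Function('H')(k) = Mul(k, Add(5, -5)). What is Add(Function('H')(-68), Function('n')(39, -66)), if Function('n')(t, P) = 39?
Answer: 39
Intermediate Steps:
Function('H')(k) = 0 (Function('H')(k) = Mul(k, 0) = 0)
Add(Function('H')(-68), Function('n')(39, -66)) = Add(0, 39) = 39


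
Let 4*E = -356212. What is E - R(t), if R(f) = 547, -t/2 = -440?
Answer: -89600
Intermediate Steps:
t = 880 (t = -2*(-440) = 880)
E = -89053 (E = (¼)*(-356212) = -89053)
E - R(t) = -89053 - 1*547 = -89053 - 547 = -89600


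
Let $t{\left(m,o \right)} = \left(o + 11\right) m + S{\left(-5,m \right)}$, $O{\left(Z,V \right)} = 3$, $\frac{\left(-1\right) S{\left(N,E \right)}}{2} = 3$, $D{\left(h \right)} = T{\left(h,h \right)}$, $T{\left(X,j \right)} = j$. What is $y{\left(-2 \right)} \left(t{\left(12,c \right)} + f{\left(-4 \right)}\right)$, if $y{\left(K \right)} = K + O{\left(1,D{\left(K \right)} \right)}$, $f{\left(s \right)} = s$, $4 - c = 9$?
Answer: $62$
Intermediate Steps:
$D{\left(h \right)} = h$
$S{\left(N,E \right)} = -6$ ($S{\left(N,E \right)} = \left(-2\right) 3 = -6$)
$c = -5$ ($c = 4 - 9 = -5$)
$y{\left(K \right)} = 3 + K$ ($y{\left(K \right)} = K + 3 = 3 + K$)
$t{\left(m,o \right)} = -6 + m \left(11 + o\right)$ ($t{\left(m,o \right)} = \left(o + 11\right) m - 6 = \left(11 + o\right) m - 6 = m \left(11 + o\right) - 6 = -6 + m \left(11 + o\right)$)
$y{\left(-2 \right)} \left(t{\left(12,c \right)} + f{\left(-4 \right)}\right) = \left(3 - 2\right) \left(\left(-6 + 11 \cdot 12 + 12 \left(-5\right)\right) - 4\right) = 1 \left(\left(-6 + 132 - 60\right) - 4\right) = 1 \left(66 - 4\right) = 1 \cdot 62 = 62$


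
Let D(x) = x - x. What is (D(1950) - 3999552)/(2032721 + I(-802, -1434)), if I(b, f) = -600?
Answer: -3999552/2032121 ≈ -1.9682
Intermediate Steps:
D(x) = 0
(D(1950) - 3999552)/(2032721 + I(-802, -1434)) = (0 - 3999552)/(2032721 - 600) = -3999552/2032121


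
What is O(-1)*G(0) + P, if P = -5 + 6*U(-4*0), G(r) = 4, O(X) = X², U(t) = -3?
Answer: -19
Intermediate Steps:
P = -23 (P = -5 + 6*(-3) = -5 - 18 = -23)
O(-1)*G(0) + P = (-1)²*4 - 23 = 1*4 - 23 = 4 - 23 = -19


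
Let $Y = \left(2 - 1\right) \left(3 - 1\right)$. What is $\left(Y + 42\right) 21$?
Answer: $924$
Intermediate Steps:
$Y = 2$ ($Y = 1 \cdot 2 = 2$)
$\left(Y + 42\right) 21 = \left(2 + 42\right) 21 = 44 \cdot 21 = 924$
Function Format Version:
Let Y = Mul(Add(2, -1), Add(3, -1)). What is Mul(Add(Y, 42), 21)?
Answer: 924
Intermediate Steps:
Y = 2 (Y = Mul(1, 2) = 2)
Mul(Add(Y, 42), 21) = Mul(Add(2, 42), 21) = Mul(44, 21) = 924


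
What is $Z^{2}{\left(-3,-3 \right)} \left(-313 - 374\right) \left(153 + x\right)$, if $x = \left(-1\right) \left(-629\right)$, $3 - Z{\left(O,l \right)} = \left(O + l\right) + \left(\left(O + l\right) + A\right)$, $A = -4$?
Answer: $-193941474$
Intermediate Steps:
$Z{\left(O,l \right)} = 7 - 2 O - 2 l$ ($Z{\left(O,l \right)} = 3 - \left(\left(O + l\right) - \left(4 - O - l\right)\right) = 3 - \left(\left(O + l\right) + \left(-4 + O + l\right)\right) = 3 - \left(-4 + 2 O + 2 l\right) = 7 - 2 O - 2 l$)
$x = 629$
$Z^{2}{\left(-3,-3 \right)} \left(-313 - 374\right) \left(153 + x\right) = \left(7 - -6 - -6\right)^{2} \left(-313 - 374\right) \left(153 + 629\right) = \left(7 + 6 + 6\right)^{2} \left(\left(-687\right) 782\right) = 19^{2} \left(-537234\right) = 361 \left(-537234\right) = -193941474$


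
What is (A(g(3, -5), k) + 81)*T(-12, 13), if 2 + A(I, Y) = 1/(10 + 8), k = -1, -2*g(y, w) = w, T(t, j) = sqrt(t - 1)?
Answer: 1423*I*sqrt(13)/18 ≈ 285.04*I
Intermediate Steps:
T(t, j) = sqrt(-1 + t)
g(y, w) = -w/2
A(I, Y) = -35/18 (A(I, Y) = -2 + 1/(10 + 8) = -2 + 1/18 = -35/18)
(A(g(3, -5), k) + 81)*T(-12, 13) = (-35/18 + 81)*sqrt(-1 - 12) = 1423*sqrt(-13)/18 = 1423*(I*sqrt(13))/18 = 1423*I*sqrt(13)/18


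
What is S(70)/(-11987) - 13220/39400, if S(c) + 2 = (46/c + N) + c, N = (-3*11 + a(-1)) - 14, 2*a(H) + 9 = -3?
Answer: -55679761/165300730 ≈ -0.33684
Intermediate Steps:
a(H) = -6 (a(H) = -9/2 + (1/2)*(-3) = -9/2 - 3/2 = -6)
N = -53 (N = (-3*11 - 6) - 14 = (-33 - 6) - 14 = -39 - 14 = -53)
S(c) = -55 + c + 46/c (S(c) = -2 + ((46/c - 53) + c) = -2 + ((-53 + 46/c) + c) = -2 + (-53 + c + 46/c) = -55 + c + 46/c)
S(70)/(-11987) - 13220/39400 = (-55 + 70 + 46/70)/(-11987) - 13220/39400 = (-55 + 70 + 46*(1/70))*(-1/11987) - 13220*1/39400 = (-55 + 70 + 23/35)*(-1/11987) - 661/1970 = (548/35)*(-1/11987) - 661/1970 = -548/419545 - 661/1970 = -55679761/165300730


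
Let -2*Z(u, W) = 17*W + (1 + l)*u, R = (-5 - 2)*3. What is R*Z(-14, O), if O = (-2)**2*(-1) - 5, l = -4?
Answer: -2331/2 ≈ -1165.5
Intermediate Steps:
R = -21 (R = -7*3 = -21)
O = -9 (O = 4*(-1) - 5 = -4 - 5 = -9)
Z(u, W) = -17*W/2 + 3*u/2 (Z(u, W) = -(17*W + (1 - 4)*u)/2 = -(17*W - 3*u)/2 = -(-3*u + 17*W)/2 = -17*W/2 + 3*u/2)
R*Z(-14, O) = -21*(-17/2*(-9) + (3/2)*(-14)) = -21*(153/2 - 21) = -21*111/2 = -2331/2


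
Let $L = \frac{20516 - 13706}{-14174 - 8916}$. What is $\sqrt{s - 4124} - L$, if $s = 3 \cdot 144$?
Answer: $\frac{681}{2309} + 2 i \sqrt{923} \approx 0.29493 + 60.762 i$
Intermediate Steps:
$s = 432$
$L = - \frac{681}{2309}$ ($L = \frac{6810}{-14174 - 8916} = \frac{6810}{-23090} = 6810 \left(- \frac{1}{23090}\right) = - \frac{681}{2309} \approx -0.29493$)
$\sqrt{s - 4124} - L = \sqrt{432 - 4124} - - \frac{681}{2309} = \sqrt{-3692} + \frac{681}{2309} = 2 i \sqrt{923} + \frac{681}{2309} = \frac{681}{2309} + 2 i \sqrt{923}$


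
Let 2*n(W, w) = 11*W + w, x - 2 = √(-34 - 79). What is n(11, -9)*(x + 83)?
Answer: 4760 + 56*I*√113 ≈ 4760.0 + 595.29*I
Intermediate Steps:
x = 2 + I*√113 (x = 2 + √(-34 - 79) = 2 + √(-113) = 2 + I*√113 ≈ 2.0 + 10.63*I)
n(W, w) = w/2 + 11*W/2 (n(W, w) = (11*W + w)/2 = (w + 11*W)/2 = w/2 + 11*W/2)
n(11, -9)*(x + 83) = ((½)*(-9) + (11/2)*11)*((2 + I*√113) + 83) = (-9/2 + 121/2)*(85 + I*√113) = 56*(85 + I*√113) = 4760 + 56*I*√113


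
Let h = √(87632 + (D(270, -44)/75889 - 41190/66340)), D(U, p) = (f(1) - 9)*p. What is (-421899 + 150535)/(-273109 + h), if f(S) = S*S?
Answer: 3391953238732845016/3413761105801536227 + 271364*√183562047695025470154/3413761105801536227 ≈ 0.99469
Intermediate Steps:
f(S) = S²
D(U, p) = -8*p (D(U, p) = (1² - 9)*p = (1 - 9)*p = -8*p)
h = √183562047695025470154/45767966 (h = √(87632 + (-8*(-44)/75889 - 41190/66340)) = √(87632 + (352*(1/75889) - 41190*1/66340)) = √(87632 + (32/6899 - 4119/6634)) = √(87632 - 28204693/45767966) = √(4010710191819/45767966) = √183562047695025470154/45767966 ≈ 296.03)
(-421899 + 150535)/(-273109 + h) = (-421899 + 150535)/(-273109 + √183562047695025470154/45767966) = -271364/(-273109 + √183562047695025470154/45767966)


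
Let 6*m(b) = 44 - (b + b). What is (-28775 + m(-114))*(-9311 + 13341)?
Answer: -347341670/3 ≈ -1.1578e+8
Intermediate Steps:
m(b) = 22/3 - b/3 (m(b) = (44 - (b + b))/6 = (44 - 2*b)/6 = 22/3 - b/3)
(-28775 + m(-114))*(-9311 + 13341) = (-28775 + (22/3 - ⅓*(-114)))*(-9311 + 13341) = (-28775 + (22/3 + 38))*4030 = (-28775 + 136/3)*4030 = -86189/3*4030 = -347341670/3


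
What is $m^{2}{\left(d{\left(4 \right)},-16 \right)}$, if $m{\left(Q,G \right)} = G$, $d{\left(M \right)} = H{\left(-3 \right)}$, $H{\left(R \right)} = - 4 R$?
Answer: $256$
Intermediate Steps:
$d{\left(M \right)} = 12$ ($d{\left(M \right)} = \left(-4\right) \left(-3\right) = 12$)
$m^{2}{\left(d{\left(4 \right)},-16 \right)} = \left(-16\right)^{2} = 256$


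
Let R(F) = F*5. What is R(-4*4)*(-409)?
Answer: 32720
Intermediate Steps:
R(F) = 5*F
R(-4*4)*(-409) = (5*(-4*4))*(-409) = (5*(-16))*(-409) = -80*(-409) = 32720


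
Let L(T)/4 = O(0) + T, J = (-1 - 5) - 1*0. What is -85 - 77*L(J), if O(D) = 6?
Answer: -85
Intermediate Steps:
J = -6 (J = -6 + 0 = -6)
L(T) = 24 + 4*T (L(T) = 4*(6 + T) = 24 + 4*T)
-85 - 77*L(J) = -85 - 77*(24 + 4*(-6)) = -85 - 77*(24 - 24) = -85 - 77*0 = -85 + 0 = -85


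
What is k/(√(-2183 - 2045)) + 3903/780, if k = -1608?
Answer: 1301/260 + 804*I*√1057/1057 ≈ 5.0038 + 24.73*I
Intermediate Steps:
k/(√(-2183 - 2045)) + 3903/780 = -1608/√(-2183 - 2045) + 3903/780 = -1608*(-I*√1057/2114) + 3903*(1/780) = -1608*(-I*√1057/2114) + 1301/260 = -(-804)*I*√1057/1057 + 1301/260 = 804*I*√1057/1057 + 1301/260 = 1301/260 + 804*I*√1057/1057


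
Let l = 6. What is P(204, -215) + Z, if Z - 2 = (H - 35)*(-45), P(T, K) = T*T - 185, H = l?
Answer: 42738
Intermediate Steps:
H = 6
P(T, K) = -185 + T**2 (P(T, K) = T**2 - 185 = -185 + T**2)
Z = 1307 (Z = 2 + (6 - 35)*(-45) = 2 - 29*(-45) = 2 + 1305 = 1307)
P(204, -215) + Z = (-185 + 204**2) + 1307 = (-185 + 41616) + 1307 = 41431 + 1307 = 42738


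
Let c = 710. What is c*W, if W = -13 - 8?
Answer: -14910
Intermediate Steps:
W = -21
c*W = 710*(-21) = -14910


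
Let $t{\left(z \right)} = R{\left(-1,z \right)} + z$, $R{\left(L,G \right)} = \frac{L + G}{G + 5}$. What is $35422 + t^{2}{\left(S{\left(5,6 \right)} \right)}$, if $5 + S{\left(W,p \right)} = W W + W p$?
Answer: $\frac{114985951}{3025} \approx 38012.0$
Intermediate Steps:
$R{\left(L,G \right)} = \frac{G + L}{5 + G}$
$S{\left(W,p \right)} = -5 + W^{2} + W p$ ($S{\left(W,p \right)} = -5 + \left(W W + W p\right) = -5 + \left(W^{2} + W p\right) = -5 + W^{2} + W p$)
$t{\left(z \right)} = z + \frac{-1 + z}{5 + z}$ ($t{\left(z \right)} = \frac{z - 1}{5 + z} + z = \frac{-1 + z}{5 + z} + z = z + \frac{-1 + z}{5 + z}$)
$35422 + t^{2}{\left(S{\left(5,6 \right)} \right)} = 35422 + \left(\frac{-1 + \left(-5 + 5^{2} + 5 \cdot 6\right) + \left(-5 + 5^{2} + 5 \cdot 6\right) \left(5 + \left(-5 + 5^{2} + 5 \cdot 6\right)\right)}{5 + \left(-5 + 5^{2} + 5 \cdot 6\right)}\right)^{2} = 35422 + \left(\frac{-1 + \left(-5 + 25 + 30\right) + \left(-5 + 25 + 30\right) \left(5 + \left(-5 + 25 + 30\right)\right)}{5 + \left(-5 + 25 + 30\right)}\right)^{2} = 35422 + \left(\frac{-1 + 50 + 50 \left(5 + 50\right)}{5 + 50}\right)^{2} = 35422 + \left(\frac{-1 + 50 + 50 \cdot 55}{55}\right)^{2} = 35422 + \left(\frac{-1 + 50 + 2750}{55}\right)^{2} = 35422 + \left(\frac{1}{55} \cdot 2799\right)^{2} = 35422 + \left(\frac{2799}{55}\right)^{2} = 35422 + \frac{7834401}{3025} = \frac{114985951}{3025}$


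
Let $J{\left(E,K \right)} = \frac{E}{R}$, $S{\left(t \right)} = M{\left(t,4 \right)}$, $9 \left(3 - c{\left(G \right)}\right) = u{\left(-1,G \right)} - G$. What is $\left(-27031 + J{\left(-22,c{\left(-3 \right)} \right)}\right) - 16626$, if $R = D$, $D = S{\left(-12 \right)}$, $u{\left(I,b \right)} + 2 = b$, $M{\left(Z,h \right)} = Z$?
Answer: $- \frac{261931}{6} \approx -43655.0$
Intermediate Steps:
$u{\left(I,b \right)} = -2 + b$
$c{\left(G \right)} = \frac{29}{9}$ ($c{\left(G \right)} = 3 - \frac{\left(-2 + G\right) - G}{9} = 3 - - \frac{2}{9} = 3 + \frac{2}{9} = \frac{29}{9}$)
$S{\left(t \right)} = t$
$D = -12$
$R = -12$
$J{\left(E,K \right)} = - \frac{E}{12}$ ($J{\left(E,K \right)} = \frac{E}{-12} = E \left(- \frac{1}{12}\right) = - \frac{E}{12}$)
$\left(-27031 + J{\left(-22,c{\left(-3 \right)} \right)}\right) - 16626 = \left(-27031 - - \frac{11}{6}\right) - 16626 = \left(-27031 + \frac{11}{6}\right) - 16626 = - \frac{162175}{6} - 16626 = - \frac{261931}{6}$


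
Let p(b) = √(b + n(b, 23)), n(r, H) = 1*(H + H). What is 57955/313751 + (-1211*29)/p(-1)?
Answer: 57955/313751 - 35119*√5/15 ≈ -5235.0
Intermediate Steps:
n(r, H) = 2*H (n(r, H) = 1*(2*H) = 2*H)
p(b) = √(46 + b) (p(b) = √(b + 2*23) = √(b + 46) = √(46 + b))
57955/313751 + (-1211*29)/p(-1) = 57955/313751 + (-1211*29)/(√(46 - 1)) = 57955*(1/313751) - 35119*√5/15 = 57955/313751 - 35119*√5/15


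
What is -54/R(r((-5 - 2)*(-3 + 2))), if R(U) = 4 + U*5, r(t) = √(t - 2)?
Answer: 216/109 - 270*√5/109 ≈ -3.5572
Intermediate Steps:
r(t) = √(-2 + t)
R(U) = 4 + 5*U
-54/R(r((-5 - 2)*(-3 + 2))) = -54/(4 + 5*√(-2 + (-5 - 2)*(-3 + 2))) = -54/(4 + 5*√(-2 - 7*(-1))) = -54/(4 + 5*√(-2 + 7)) = -54/(4 + 5*√5)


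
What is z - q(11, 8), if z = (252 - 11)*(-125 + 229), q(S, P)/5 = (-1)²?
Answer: 25059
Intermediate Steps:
q(S, P) = 5 (q(S, P) = 5*(-1)² = 5*1 = 5)
z = 25064 (z = 241*104 = 25064)
z - q(11, 8) = 25064 - 1*5 = 25064 - 5 = 25059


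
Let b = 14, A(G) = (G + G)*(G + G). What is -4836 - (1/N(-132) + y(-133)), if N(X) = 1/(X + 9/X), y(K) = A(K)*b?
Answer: -43792669/44 ≈ -9.9529e+5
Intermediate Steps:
A(G) = 4*G**2 (A(G) = (2*G)*(2*G) = 4*G**2)
y(K) = 56*K**2 (y(K) = (4*K**2)*14 = 56*K**2)
-4836 - (1/N(-132) + y(-133)) = -4836 - (1/(-132/(9 + (-132)**2)) + 56*(-133)**2) = -4836 - (1/(-132/(9 + 17424)) + 56*17689) = -4836 - (1/(-132/17433) + 990584) = -4836 - (1/(-132*1/17433) + 990584) = -4836 - (1/(-44/5811) + 990584) = -4836 - (-5811/44 + 990584) = -4836 - 1*43579885/44 = -4836 - 43579885/44 = -43792669/44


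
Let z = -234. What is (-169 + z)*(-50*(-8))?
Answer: -161200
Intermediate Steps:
(-169 + z)*(-50*(-8)) = (-169 - 234)*(-50*(-8)) = -403*400 = -161200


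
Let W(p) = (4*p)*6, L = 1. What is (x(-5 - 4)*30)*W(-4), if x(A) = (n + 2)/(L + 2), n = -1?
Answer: -960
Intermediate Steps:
W(p) = 24*p
x(A) = ⅓ (x(A) = (-1 + 2)/(1 + 2) = 1/3 = 1*(⅓) = ⅓)
(x(-5 - 4)*30)*W(-4) = ((⅓)*30)*(24*(-4)) = 10*(-96) = -960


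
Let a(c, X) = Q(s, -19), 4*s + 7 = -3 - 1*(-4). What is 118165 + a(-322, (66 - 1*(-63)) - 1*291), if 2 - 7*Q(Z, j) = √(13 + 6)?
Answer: 827157/7 - √19/7 ≈ 1.1816e+5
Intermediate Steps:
s = -3/2 (s = -7/4 + (-3 - 1*(-4))/4 = -7/4 + (-3 + 4)/4 = -7/4 + (¼)*1 = -7/4 + ¼ = -3/2 ≈ -1.5000)
Q(Z, j) = 2/7 - √19/7 (Q(Z, j) = 2/7 - √(13 + 6)/7 = 2/7 - √19/7)
a(c, X) = 2/7 - √19/7
118165 + a(-322, (66 - 1*(-63)) - 1*291) = 118165 + (2/7 - √19/7) = 827157/7 - √19/7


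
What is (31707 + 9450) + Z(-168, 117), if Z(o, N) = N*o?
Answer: 21501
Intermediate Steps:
(31707 + 9450) + Z(-168, 117) = (31707 + 9450) + 117*(-168) = 41157 - 19656 = 21501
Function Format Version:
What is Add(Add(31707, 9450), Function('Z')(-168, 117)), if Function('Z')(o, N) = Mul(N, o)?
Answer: 21501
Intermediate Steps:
Add(Add(31707, 9450), Function('Z')(-168, 117)) = Add(Add(31707, 9450), Mul(117, -168)) = Add(41157, -19656) = 21501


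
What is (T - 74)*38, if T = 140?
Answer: 2508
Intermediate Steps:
(T - 74)*38 = (140 - 74)*38 = 66*38 = 2508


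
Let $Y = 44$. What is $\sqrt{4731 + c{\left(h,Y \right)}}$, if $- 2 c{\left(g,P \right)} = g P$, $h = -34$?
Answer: $\sqrt{5479} \approx 74.02$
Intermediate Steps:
$c{\left(g,P \right)} = - \frac{P g}{2}$ ($c{\left(g,P \right)} = - \frac{g P}{2} = - \frac{P g}{2}$)
$\sqrt{4731 + c{\left(h,Y \right)}} = \sqrt{4731 - 22 \left(-34\right)} = \sqrt{4731 + 748} = \sqrt{5479}$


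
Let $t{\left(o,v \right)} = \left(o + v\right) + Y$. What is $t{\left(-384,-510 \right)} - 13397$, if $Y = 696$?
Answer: $-13595$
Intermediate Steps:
$t{\left(o,v \right)} = 696 + o + v$ ($t{\left(o,v \right)} = \left(o + v\right) + 696 = 696 + o + v$)
$t{\left(-384,-510 \right)} - 13397 = \left(696 - 384 - 510\right) - 13397 = -198 - 13397 = -13595$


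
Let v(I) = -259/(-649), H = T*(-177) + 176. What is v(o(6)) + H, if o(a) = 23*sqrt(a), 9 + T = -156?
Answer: 19068528/649 ≈ 29381.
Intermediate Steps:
T = -165 (T = -9 - 156 = -165)
H = 29381 (H = -165*(-177) + 176 = 29205 + 176 = 29381)
v(I) = 259/649 (v(I) = -259*(-1/649) = 259/649)
v(o(6)) + H = 259/649 + 29381 = 19068528/649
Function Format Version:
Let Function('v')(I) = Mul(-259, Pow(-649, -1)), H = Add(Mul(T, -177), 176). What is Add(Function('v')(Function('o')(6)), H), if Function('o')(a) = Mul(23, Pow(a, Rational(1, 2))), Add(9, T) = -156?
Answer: Rational(19068528, 649) ≈ 29381.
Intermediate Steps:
T = -165 (T = Add(-9, -156) = -165)
H = 29381 (H = Add(Mul(-165, -177), 176) = Add(29205, 176) = 29381)
Function('v')(I) = Rational(259, 649) (Function('v')(I) = Mul(-259, Rational(-1, 649)) = Rational(259, 649))
Add(Function('v')(Function('o')(6)), H) = Add(Rational(259, 649), 29381) = Rational(19068528, 649)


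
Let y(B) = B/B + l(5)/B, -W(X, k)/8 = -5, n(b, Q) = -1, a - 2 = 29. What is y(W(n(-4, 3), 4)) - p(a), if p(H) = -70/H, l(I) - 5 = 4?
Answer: 4319/1240 ≈ 3.4831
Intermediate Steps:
a = 31 (a = 2 + 29 = 31)
W(X, k) = 40 (W(X, k) = -8*(-5) = 40)
l(I) = 9 (l(I) = 5 + 4 = 9)
y(B) = 1 + 9/B (y(B) = B/B + 9/B = 1 + 9/B)
y(W(n(-4, 3), 4)) - p(a) = (9 + 40)/40 - (-70)/31 = (1/40)*49 - (-70)/31 = 49/40 - 1*(-70/31) = 49/40 + 70/31 = 4319/1240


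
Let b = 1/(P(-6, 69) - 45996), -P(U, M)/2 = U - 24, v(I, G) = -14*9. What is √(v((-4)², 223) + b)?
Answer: I*√1846351903/3828 ≈ 11.225*I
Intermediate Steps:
v(I, G) = -126
P(U, M) = 48 - 2*U (P(U, M) = -2*(U - 24) = -2*(-24 + U) = 48 - 2*U)
b = -1/45936 (b = 1/((48 - 2*(-6)) - 45996) = 1/((48 + 12) - 45996) = 1/(60 - 45996) = 1/(-45936) = -1/45936 ≈ -2.1769e-5)
√(v((-4)², 223) + b) = √(-126 - 1/45936) = √(-5787937/45936) = I*√1846351903/3828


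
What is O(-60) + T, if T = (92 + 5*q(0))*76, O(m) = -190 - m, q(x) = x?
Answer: 6862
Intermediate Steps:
T = 6992 (T = (92 + 5*0)*76 = (92 + 0)*76 = 92*76 = 6992)
O(-60) + T = (-190 - 1*(-60)) + 6992 = (-190 + 60) + 6992 = -130 + 6992 = 6862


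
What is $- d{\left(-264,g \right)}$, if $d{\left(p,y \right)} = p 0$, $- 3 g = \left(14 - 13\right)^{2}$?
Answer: $0$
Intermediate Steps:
$g = - \frac{1}{3}$ ($g = - \frac{\left(14 - 13\right)^{2}}{3} = - \frac{1^{2}}{3} = \left(- \frac{1}{3}\right) 1 = - \frac{1}{3} \approx -0.33333$)
$d{\left(p,y \right)} = 0$
$- d{\left(-264,g \right)} = \left(-1\right) 0 = 0$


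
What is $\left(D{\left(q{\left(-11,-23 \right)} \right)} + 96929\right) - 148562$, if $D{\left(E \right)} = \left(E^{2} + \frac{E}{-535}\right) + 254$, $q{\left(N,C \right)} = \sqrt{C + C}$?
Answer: $-51425 - \frac{i \sqrt{46}}{535} \approx -51425.0 - 0.012677 i$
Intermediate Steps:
$q{\left(N,C \right)} = \sqrt{2} \sqrt{C}$ ($q{\left(N,C \right)} = \sqrt{2 C} = \sqrt{2} \sqrt{C}$)
$D{\left(E \right)} = 254 + E^{2} - \frac{E}{535}$ ($D{\left(E \right)} = \left(E^{2} - \frac{E}{535}\right) + 254 = 254 + E^{2} - \frac{E}{535}$)
$\left(D{\left(q{\left(-11,-23 \right)} \right)} + 96929\right) - 148562 = \left(\left(254 + \left(\sqrt{2} \sqrt{-23}\right)^{2} - \frac{\sqrt{2} \sqrt{-23}}{535}\right) + 96929\right) - 148562 = \left(\left(254 + \left(\sqrt{2} i \sqrt{23}\right)^{2} - \frac{\sqrt{2} i \sqrt{23}}{535}\right) + 96929\right) - 148562 = \left(\left(254 + \left(i \sqrt{46}\right)^{2} - \frac{i \sqrt{46}}{535}\right) + 96929\right) - 148562 = \left(\left(254 - 46 - \frac{i \sqrt{46}}{535}\right) + 96929\right) - 148562 = \left(\left(208 - \frac{i \sqrt{46}}{535}\right) + 96929\right) - 148562 = \left(97137 - \frac{i \sqrt{46}}{535}\right) - 148562 = -51425 - \frac{i \sqrt{46}}{535}$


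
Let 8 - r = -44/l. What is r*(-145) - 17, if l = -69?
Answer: -74833/69 ≈ -1084.5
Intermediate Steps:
r = 508/69 (r = 8 - (-44)/(-69) = 8 - (-44)*(-1)/69 = 8 - 1*44/69 = 8 - 44/69 = 508/69 ≈ 7.3623)
r*(-145) - 17 = (508/69)*(-145) - 17 = -73660/69 - 17 = -74833/69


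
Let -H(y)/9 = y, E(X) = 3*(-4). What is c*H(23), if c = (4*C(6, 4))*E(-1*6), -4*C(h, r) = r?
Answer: -9936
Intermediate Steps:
E(X) = -12
C(h, r) = -r/4
H(y) = -9*y
c = 48 (c = (4*(-¼*4))*(-12) = (4*(-1))*(-12) = -4*(-12) = 48)
c*H(23) = 48*(-9*23) = 48*(-207) = -9936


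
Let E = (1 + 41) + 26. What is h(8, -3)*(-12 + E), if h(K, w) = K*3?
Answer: 1344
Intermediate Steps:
h(K, w) = 3*K
E = 68 (E = 42 + 26 = 68)
h(8, -3)*(-12 + E) = (3*8)*(-12 + 68) = 24*56 = 1344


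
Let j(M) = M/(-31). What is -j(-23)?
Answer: -23/31 ≈ -0.74194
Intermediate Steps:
j(M) = -M/31 (j(M) = M*(-1/31) = -M/31)
-j(-23) = -(-1)*(-23)/31 = -1*23/31 = -23/31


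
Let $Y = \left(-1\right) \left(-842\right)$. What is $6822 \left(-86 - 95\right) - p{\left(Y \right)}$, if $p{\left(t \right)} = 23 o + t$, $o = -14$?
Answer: $-1235302$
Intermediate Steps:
$Y = 842$
$p{\left(t \right)} = -322 + t$ ($p{\left(t \right)} = 23 \left(-14\right) + t = -322 + t$)
$6822 \left(-86 - 95\right) - p{\left(Y \right)} = 6822 \left(-86 - 95\right) - \left(-322 + 842\right) = 6822 \left(-86 - 95\right) - 520 = 6822 \left(-181\right) - 520 = -1234782 - 520 = -1235302$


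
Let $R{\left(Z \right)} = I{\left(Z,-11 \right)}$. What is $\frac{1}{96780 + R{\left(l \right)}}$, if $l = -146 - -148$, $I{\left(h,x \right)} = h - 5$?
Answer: $\frac{1}{96777} \approx 1.0333 \cdot 10^{-5}$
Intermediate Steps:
$I{\left(h,x \right)} = -5 + h$ ($I{\left(h,x \right)} = h - 5 = -5 + h$)
$l = 2$ ($l = -146 + 148 = 2$)
$R{\left(Z \right)} = -5 + Z$
$\frac{1}{96780 + R{\left(l \right)}} = \frac{1}{96780 + \left(-5 + 2\right)} = \frac{1}{96780 - 3} = \frac{1}{96777}$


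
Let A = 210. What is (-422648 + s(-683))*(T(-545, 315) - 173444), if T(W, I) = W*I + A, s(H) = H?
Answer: 146010671879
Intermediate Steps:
T(W, I) = 210 + I*W (T(W, I) = W*I + 210 = I*W + 210 = 210 + I*W)
(-422648 + s(-683))*(T(-545, 315) - 173444) = (-422648 - 683)*((210 + 315*(-545)) - 173444) = -423331*((210 - 171675) - 173444) = -423331*(-171465 - 173444) = -423331*(-344909) = 146010671879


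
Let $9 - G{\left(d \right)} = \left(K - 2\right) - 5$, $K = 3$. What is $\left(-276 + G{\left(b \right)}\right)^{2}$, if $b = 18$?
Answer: $69169$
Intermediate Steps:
$G{\left(d \right)} = 13$ ($G{\left(d \right)} = 9 - \left(\left(3 - 2\right) - 5\right) = 9 - \left(1 - 5\right) = 9 - -4 = 9 + 4 = 13$)
$\left(-276 + G{\left(b \right)}\right)^{2} = \left(-276 + 13\right)^{2} = \left(-263\right)^{2} = 69169$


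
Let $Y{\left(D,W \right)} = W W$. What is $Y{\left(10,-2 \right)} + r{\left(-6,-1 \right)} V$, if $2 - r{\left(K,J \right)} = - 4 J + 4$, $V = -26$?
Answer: $160$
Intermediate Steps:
$r{\left(K,J \right)} = -2 + 4 J$ ($r{\left(K,J \right)} = 2 - \left(- 4 J + 4\right) = 2 - \left(4 - 4 J\right) = 2 + \left(-4 + 4 J\right) = -2 + 4 J$)
$Y{\left(D,W \right)} = W^{2}$
$Y{\left(10,-2 \right)} + r{\left(-6,-1 \right)} V = \left(-2\right)^{2} + \left(-2 + 4 \left(-1\right)\right) \left(-26\right) = 4 + \left(-2 - 4\right) \left(-26\right) = 4 - -156 = 4 + 156 = 160$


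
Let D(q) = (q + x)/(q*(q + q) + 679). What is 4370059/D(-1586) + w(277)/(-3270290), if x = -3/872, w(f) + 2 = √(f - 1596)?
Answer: -6270252436074928579633/452279471855 - I*√1319/3270290 ≈ -1.3864e+10 - 1.1105e-5*I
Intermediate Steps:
w(f) = -2 + √(-1596 + f) (w(f) = -2 + √(f - 1596) = -2 + √(-1596 + f))
x = -3/872 (x = -3*1/872 = -3/872 ≈ -0.0034404)
D(q) = (-3/872 + q)/(679 + 2*q²) (D(q) = (q - 3/872)/(q*(q + q) + 679) = (-3/872 + q)/(q*(2*q) + 679) = (-3/872 + q)/(2*q² + 679) = (-3/872 + q)/(679 + 2*q²))
4370059/D(-1586) + w(277)/(-3270290) = 4370059/(((-3 + 872*(-1586))/(872*(679 + 2*(-1586)²)))) + (-2 + √(-1596 + 277))/(-3270290) = 4370059/(((-3 - 1382992)/(872*(679 + 2*2515396)))) + (-2 + √(-1319))*(-1/3270290) = 4370059/(((1/872)*(-1382995)/(679 + 5030792))) + (-2 + I*√1319)*(-1/3270290) = 4370059/(((1/872)*(-1382995)/5031471)) + (1/1635145 - I*√1319/3270290) = 4370059/(((1/872)*(1/5031471)*(-1382995))) + (1/1635145 - I*√1319/3270290) = 4370059/(-1382995/4387442712) + (1/1635145 - I*√1319/3270290) = 4370059*(-4387442712/1382995) + (1/1635145 - I*√1319/3270290) = -19173383510560008/1382995 + (1/1635145 - I*√1319/3270290) = -6270252436074928579633/452279471855 - I*√1319/3270290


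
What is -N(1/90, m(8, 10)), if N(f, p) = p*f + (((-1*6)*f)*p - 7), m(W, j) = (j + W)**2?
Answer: 25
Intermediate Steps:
m(W, j) = (W + j)**2
N(f, p) = -7 - 5*f*p (N(f, p) = f*p + ((-6*f)*p - 7) = f*p + (-6*f*p - 7) = f*p + (-7 - 6*f*p) = -7 - 5*f*p)
-N(1/90, m(8, 10)) = -(-7 - 5*(8 + 10)**2/90) = -(-7 - 5*1/90*18**2) = -(-7 - 5*1/90*324) = -(-7 - 18) = -1*(-25) = 25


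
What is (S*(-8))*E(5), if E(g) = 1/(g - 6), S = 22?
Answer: 176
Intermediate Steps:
E(g) = 1/(-6 + g)
(S*(-8))*E(5) = (22*(-8))/(-6 + 5) = -176/(-1) = -176*(-1) = 176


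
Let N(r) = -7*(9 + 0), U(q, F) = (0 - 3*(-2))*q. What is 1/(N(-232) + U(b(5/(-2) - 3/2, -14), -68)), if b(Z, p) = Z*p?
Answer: 1/273 ≈ 0.0036630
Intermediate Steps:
U(q, F) = 6*q (U(q, F) = (0 + 6)*q = 6*q)
N(r) = -63 (N(r) = -7*9 = -63)
1/(N(-232) + U(b(5/(-2) - 3/2, -14), -68)) = 1/(-63 + 6*((5/(-2) - 3/2)*(-14))) = 1/(-63 + 6*((5*(-½) - 3*½)*(-14))) = 1/(-63 + 6*((-5/2 - 3/2)*(-14))) = 1/(-63 + 6*(-4*(-14))) = 1/(-63 + 6*56) = 1/(-63 + 336) = 1/273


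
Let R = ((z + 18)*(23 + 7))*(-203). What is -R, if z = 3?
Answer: 127890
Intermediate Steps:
R = -127890 (R = ((3 + 18)*(23 + 7))*(-203) = (21*30)*(-203) = 630*(-203) = -127890)
-R = -1*(-127890) = 127890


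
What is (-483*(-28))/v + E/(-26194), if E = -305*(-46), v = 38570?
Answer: -6674623/36082235 ≈ -0.18498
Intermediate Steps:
E = 14030
(-483*(-28))/v + E/(-26194) = -483*(-28)/38570 + 14030/(-26194) = 13524*(1/38570) + 14030*(-1/26194) = 966/2755 - 7015/13097 = -6674623/36082235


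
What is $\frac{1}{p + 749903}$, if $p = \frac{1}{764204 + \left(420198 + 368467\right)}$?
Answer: $\frac{1552869}{1164501121708} \approx 1.3335 \cdot 10^{-6}$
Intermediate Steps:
$p = \frac{1}{1552869}$ ($p = \frac{1}{764204 + 788665} = \frac{1}{1552869} \approx 6.4397 \cdot 10^{-7}$)
$\frac{1}{p + 749903} = \frac{1}{\frac{1}{1552869} + 749903} = \frac{1}{\frac{1164501121708}{1552869}} = \frac{1552869}{1164501121708}$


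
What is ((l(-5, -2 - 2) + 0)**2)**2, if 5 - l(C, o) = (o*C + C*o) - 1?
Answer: 1336336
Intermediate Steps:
l(C, o) = 6 - 2*C*o (l(C, o) = 5 - ((o*C + C*o) - 1) = 5 - ((C*o + C*o) - 1) = 5 - (2*C*o - 1) = 5 - (-1 + 2*C*o) = 5 + (1 - 2*C*o) = 6 - 2*C*o)
((l(-5, -2 - 2) + 0)**2)**2 = (((6 - 2*(-5)*(-2 - 2)) + 0)**2)**2 = (((6 - 2*(-5)*(-4)) + 0)**2)**2 = (((6 - 40) + 0)**2)**2 = ((-34 + 0)**2)**2 = ((-34)**2)**2 = 1156**2 = 1336336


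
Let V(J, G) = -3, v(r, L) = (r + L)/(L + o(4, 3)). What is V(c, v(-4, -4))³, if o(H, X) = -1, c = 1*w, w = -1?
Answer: -27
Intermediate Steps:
c = -1 (c = 1*(-1) = -1)
v(r, L) = (L + r)/(-1 + L) (v(r, L) = (r + L)/(L - 1) = (L + r)/(-1 + L))
V(c, v(-4, -4))³ = (-3)³ = -27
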